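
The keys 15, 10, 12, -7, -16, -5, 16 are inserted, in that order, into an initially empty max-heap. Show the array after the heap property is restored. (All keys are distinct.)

[16, 10, 15, -7, -16, -5, 12]

Insert 15:
  append 15 at index 0 → [15] (no swap needed)
Insert 10:
  append 10 at index 1 → [15, 10] (no swap needed)
Insert 12:
  append 12 at index 2 → [15, 10, 12] (no swap needed)
Insert -7:
  append -7 at index 3 → [15, 10, 12, -7] (no swap needed)
Insert -16:
  append -16 at index 4 → [15, 10, 12, -7, -16] (no swap needed)
Insert -5:
  append -5 at index 5 → [15, 10, 12, -7, -16, -5] (no swap needed)
Insert 16:
  append 16 at index 6 → [15, 10, 12, -7, -16, -5, 16]
  16 > parent 12 at index 2, swap → [15, 10, 16, -7, -16, -5, 12]
  16 > parent 15 at index 0, swap → [16, 10, 15, -7, -16, -5, 12]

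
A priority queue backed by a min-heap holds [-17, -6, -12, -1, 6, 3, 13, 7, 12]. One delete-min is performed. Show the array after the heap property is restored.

[-12, -6, 3, -1, 6, 12, 13, 7]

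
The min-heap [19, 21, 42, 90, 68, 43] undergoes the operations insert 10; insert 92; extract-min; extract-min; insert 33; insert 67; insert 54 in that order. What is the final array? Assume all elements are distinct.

[21, 54, 33, 67, 92, 43, 42, 90, 68]

insert 10:
  append 10 at index 6 → [19, 21, 42, 90, 68, 43, 10]
  10 < parent 42 at index 2, swap → [19, 21, 10, 90, 68, 43, 42]
  10 < parent 19 at index 0, swap → [10, 21, 19, 90, 68, 43, 42]
insert 92:
  append 92 at index 7 → [10, 21, 19, 90, 68, 43, 42, 92] (no swap needed)
extract-min → returns 10:
  remove root 10; move last element 92 to root → [92, 21, 19, 90, 68, 43, 42]
  92 vs smaller child 19 at index 2, swap → [19, 21, 92, 90, 68, 43, 42]
  92 vs smaller child 42 at index 6, swap → [19, 21, 42, 90, 68, 43, 92]
extract-min → returns 19:
  remove root 19; move last element 92 to root → [92, 21, 42, 90, 68, 43]
  92 vs smaller child 21 at index 1, swap → [21, 92, 42, 90, 68, 43]
  92 vs smaller child 68 at index 4, swap → [21, 68, 42, 90, 92, 43]
insert 33:
  append 33 at index 6 → [21, 68, 42, 90, 92, 43, 33]
  33 < parent 42 at index 2, swap → [21, 68, 33, 90, 92, 43, 42]
insert 67:
  append 67 at index 7 → [21, 68, 33, 90, 92, 43, 42, 67]
  67 < parent 90 at index 3, swap → [21, 68, 33, 67, 92, 43, 42, 90]
  67 < parent 68 at index 1, swap → [21, 67, 33, 68, 92, 43, 42, 90]
insert 54:
  append 54 at index 8 → [21, 67, 33, 68, 92, 43, 42, 90, 54]
  54 < parent 68 at index 3, swap → [21, 67, 33, 54, 92, 43, 42, 90, 68]
  54 < parent 67 at index 1, swap → [21, 54, 33, 67, 92, 43, 42, 90, 68]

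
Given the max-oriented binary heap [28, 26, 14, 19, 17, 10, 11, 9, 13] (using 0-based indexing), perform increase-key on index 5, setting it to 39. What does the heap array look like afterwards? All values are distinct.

[39, 26, 28, 19, 17, 14, 11, 9, 13]

set index 5 from 10 to 39 → [28, 26, 14, 19, 17, 39, 11, 9, 13]
39 > parent 14 at index 2, swap → [28, 26, 39, 19, 17, 14, 11, 9, 13]
39 > parent 28 at index 0, swap → [39, 26, 28, 19, 17, 14, 11, 9, 13]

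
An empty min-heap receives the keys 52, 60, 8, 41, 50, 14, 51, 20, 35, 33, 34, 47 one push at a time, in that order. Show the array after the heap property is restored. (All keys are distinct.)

[8, 20, 14, 35, 33, 47, 51, 60, 41, 50, 34, 52]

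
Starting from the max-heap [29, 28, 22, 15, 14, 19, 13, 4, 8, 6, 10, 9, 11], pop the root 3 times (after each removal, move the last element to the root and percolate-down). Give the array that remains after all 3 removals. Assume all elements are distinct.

extract-max #1 returns 29:
  remove root 29; move last element 11 to root → [11, 28, 22, 15, 14, 19, 13, 4, 8, 6, 10, 9]
  11 vs larger child 28 at index 1, swap → [28, 11, 22, 15, 14, 19, 13, 4, 8, 6, 10, 9]
  11 vs larger child 15 at index 3, swap → [28, 15, 22, 11, 14, 19, 13, 4, 8, 6, 10, 9]
extract-max #2 returns 28:
  remove root 28; move last element 9 to root → [9, 15, 22, 11, 14, 19, 13, 4, 8, 6, 10]
  9 vs larger child 22 at index 2, swap → [22, 15, 9, 11, 14, 19, 13, 4, 8, 6, 10]
  9 vs larger child 19 at index 5, swap → [22, 15, 19, 11, 14, 9, 13, 4, 8, 6, 10]
extract-max #3 returns 22:
  remove root 22; move last element 10 to root → [10, 15, 19, 11, 14, 9, 13, 4, 8, 6]
  10 vs larger child 19 at index 2, swap → [19, 15, 10, 11, 14, 9, 13, 4, 8, 6]
  10 vs larger child 13 at index 6, swap → [19, 15, 13, 11, 14, 9, 10, 4, 8, 6]

[19, 15, 13, 11, 14, 9, 10, 4, 8, 6]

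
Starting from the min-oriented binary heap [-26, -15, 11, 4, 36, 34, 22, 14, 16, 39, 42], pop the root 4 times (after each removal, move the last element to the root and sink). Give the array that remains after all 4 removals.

extract-min #1 returns -26:
  remove root -26; move last element 42 to root → [42, -15, 11, 4, 36, 34, 22, 14, 16, 39]
  42 vs smaller child -15 at index 1, swap → [-15, 42, 11, 4, 36, 34, 22, 14, 16, 39]
  42 vs smaller child 4 at index 3, swap → [-15, 4, 11, 42, 36, 34, 22, 14, 16, 39]
  42 vs smaller child 14 at index 7, swap → [-15, 4, 11, 14, 36, 34, 22, 42, 16, 39]
extract-min #2 returns -15:
  remove root -15; move last element 39 to root → [39, 4, 11, 14, 36, 34, 22, 42, 16]
  39 vs smaller child 4 at index 1, swap → [4, 39, 11, 14, 36, 34, 22, 42, 16]
  39 vs smaller child 14 at index 3, swap → [4, 14, 11, 39, 36, 34, 22, 42, 16]
  39 vs smaller child 16 at index 8, swap → [4, 14, 11, 16, 36, 34, 22, 42, 39]
extract-min #3 returns 4:
  remove root 4; move last element 39 to root → [39, 14, 11, 16, 36, 34, 22, 42]
  39 vs smaller child 11 at index 2, swap → [11, 14, 39, 16, 36, 34, 22, 42]
  39 vs smaller child 22 at index 6, swap → [11, 14, 22, 16, 36, 34, 39, 42]
extract-min #4 returns 11:
  remove root 11; move last element 42 to root → [42, 14, 22, 16, 36, 34, 39]
  42 vs smaller child 14 at index 1, swap → [14, 42, 22, 16, 36, 34, 39]
  42 vs smaller child 16 at index 3, swap → [14, 16, 22, 42, 36, 34, 39]

[14, 16, 22, 42, 36, 34, 39]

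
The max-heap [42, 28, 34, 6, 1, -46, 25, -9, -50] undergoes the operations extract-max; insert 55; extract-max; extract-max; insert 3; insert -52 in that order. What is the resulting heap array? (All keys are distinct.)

extract-max → returns 42:
  remove root 42; move last element -50 to root → [-50, 28, 34, 6, 1, -46, 25, -9]
  -50 vs larger child 34 at index 2, swap → [34, 28, -50, 6, 1, -46, 25, -9]
  -50 vs larger child 25 at index 6, swap → [34, 28, 25, 6, 1, -46, -50, -9]
insert 55:
  append 55 at index 8 → [34, 28, 25, 6, 1, -46, -50, -9, 55]
  55 > parent 6 at index 3, swap → [34, 28, 25, 55, 1, -46, -50, -9, 6]
  55 > parent 28 at index 1, swap → [34, 55, 25, 28, 1, -46, -50, -9, 6]
  55 > parent 34 at index 0, swap → [55, 34, 25, 28, 1, -46, -50, -9, 6]
extract-max → returns 55:
  remove root 55; move last element 6 to root → [6, 34, 25, 28, 1, -46, -50, -9]
  6 vs larger child 34 at index 1, swap → [34, 6, 25, 28, 1, -46, -50, -9]
  6 vs larger child 28 at index 3, swap → [34, 28, 25, 6, 1, -46, -50, -9]
extract-max → returns 34:
  remove root 34; move last element -9 to root → [-9, 28, 25, 6, 1, -46, -50]
  -9 vs larger child 28 at index 1, swap → [28, -9, 25, 6, 1, -46, -50]
  -9 vs larger child 6 at index 3, swap → [28, 6, 25, -9, 1, -46, -50]
insert 3:
  append 3 at index 7 → [28, 6, 25, -9, 1, -46, -50, 3]
  3 > parent -9 at index 3, swap → [28, 6, 25, 3, 1, -46, -50, -9]
insert -52:
  append -52 at index 8 → [28, 6, 25, 3, 1, -46, -50, -9, -52] (no swap needed)

[28, 6, 25, 3, 1, -46, -50, -9, -52]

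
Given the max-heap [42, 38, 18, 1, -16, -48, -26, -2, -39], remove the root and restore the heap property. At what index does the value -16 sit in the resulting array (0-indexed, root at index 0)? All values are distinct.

4

remove root 42; move last element -39 to root → [-39, 38, 18, 1, -16, -48, -26, -2]
-39 vs larger child 38 at index 1, swap → [38, -39, 18, 1, -16, -48, -26, -2]
-39 vs larger child 1 at index 3, swap → [38, 1, 18, -39, -16, -48, -26, -2]
-39 vs only child -2 at index 7, swap → [38, 1, 18, -2, -16, -48, -26, -39]
resulting array: [38, 1, 18, -2, -16, -48, -26, -39]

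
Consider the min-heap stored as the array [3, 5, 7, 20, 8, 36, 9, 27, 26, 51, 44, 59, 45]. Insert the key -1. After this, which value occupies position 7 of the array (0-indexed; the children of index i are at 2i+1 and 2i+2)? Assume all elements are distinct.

27

append -1 at index 13 → [3, 5, 7, 20, 8, 36, 9, 27, 26, 51, 44, 59, 45, -1]
-1 < parent 9 at index 6, swap → [3, 5, 7, 20, 8, 36, -1, 27, 26, 51, 44, 59, 45, 9]
-1 < parent 7 at index 2, swap → [3, 5, -1, 20, 8, 36, 7, 27, 26, 51, 44, 59, 45, 9]
-1 < parent 3 at index 0, swap → [-1, 5, 3, 20, 8, 36, 7, 27, 26, 51, 44, 59, 45, 9]
resulting array: [-1, 5, 3, 20, 8, 36, 7, 27, 26, 51, 44, 59, 45, 9]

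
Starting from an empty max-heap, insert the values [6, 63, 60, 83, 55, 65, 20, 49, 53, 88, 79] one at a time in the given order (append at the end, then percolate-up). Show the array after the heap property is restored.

Insert 6:
  append 6 at index 0 → [6] (no swap needed)
Insert 63:
  append 63 at index 1 → [6, 63]
  63 > parent 6 at index 0, swap → [63, 6]
Insert 60:
  append 60 at index 2 → [63, 6, 60] (no swap needed)
Insert 83:
  append 83 at index 3 → [63, 6, 60, 83]
  83 > parent 6 at index 1, swap → [63, 83, 60, 6]
  83 > parent 63 at index 0, swap → [83, 63, 60, 6]
Insert 55:
  append 55 at index 4 → [83, 63, 60, 6, 55] (no swap needed)
Insert 65:
  append 65 at index 5 → [83, 63, 60, 6, 55, 65]
  65 > parent 60 at index 2, swap → [83, 63, 65, 6, 55, 60]
Insert 20:
  append 20 at index 6 → [83, 63, 65, 6, 55, 60, 20] (no swap needed)
Insert 49:
  append 49 at index 7 → [83, 63, 65, 6, 55, 60, 20, 49]
  49 > parent 6 at index 3, swap → [83, 63, 65, 49, 55, 60, 20, 6]
Insert 53:
  append 53 at index 8 → [83, 63, 65, 49, 55, 60, 20, 6, 53]
  53 > parent 49 at index 3, swap → [83, 63, 65, 53, 55, 60, 20, 6, 49]
Insert 88:
  append 88 at index 9 → [83, 63, 65, 53, 55, 60, 20, 6, 49, 88]
  88 > parent 55 at index 4, swap → [83, 63, 65, 53, 88, 60, 20, 6, 49, 55]
  88 > parent 63 at index 1, swap → [83, 88, 65, 53, 63, 60, 20, 6, 49, 55]
  88 > parent 83 at index 0, swap → [88, 83, 65, 53, 63, 60, 20, 6, 49, 55]
Insert 79:
  append 79 at index 10 → [88, 83, 65, 53, 63, 60, 20, 6, 49, 55, 79]
  79 > parent 63 at index 4, swap → [88, 83, 65, 53, 79, 60, 20, 6, 49, 55, 63]

[88, 83, 65, 53, 79, 60, 20, 6, 49, 55, 63]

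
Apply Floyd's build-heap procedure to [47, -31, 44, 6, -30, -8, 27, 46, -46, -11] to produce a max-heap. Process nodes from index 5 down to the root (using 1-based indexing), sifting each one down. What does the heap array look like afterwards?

[47, 46, 44, 6, -11, -8, 27, -31, -46, -30]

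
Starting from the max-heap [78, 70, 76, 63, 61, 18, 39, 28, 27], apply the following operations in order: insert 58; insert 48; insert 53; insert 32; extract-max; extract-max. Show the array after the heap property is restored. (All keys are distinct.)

insert 58:
  append 58 at index 9 → [78, 70, 76, 63, 61, 18, 39, 28, 27, 58] (no swap needed)
insert 48:
  append 48 at index 10 → [78, 70, 76, 63, 61, 18, 39, 28, 27, 58, 48] (no swap needed)
insert 53:
  append 53 at index 11 → [78, 70, 76, 63, 61, 18, 39, 28, 27, 58, 48, 53]
  53 > parent 18 at index 5, swap → [78, 70, 76, 63, 61, 53, 39, 28, 27, 58, 48, 18]
insert 32:
  append 32 at index 12 → [78, 70, 76, 63, 61, 53, 39, 28, 27, 58, 48, 18, 32] (no swap needed)
extract-max → returns 78:
  remove root 78; move last element 32 to root → [32, 70, 76, 63, 61, 53, 39, 28, 27, 58, 48, 18]
  32 vs larger child 76 at index 2, swap → [76, 70, 32, 63, 61, 53, 39, 28, 27, 58, 48, 18]
  32 vs larger child 53 at index 5, swap → [76, 70, 53, 63, 61, 32, 39, 28, 27, 58, 48, 18]
extract-max → returns 76:
  remove root 76; move last element 18 to root → [18, 70, 53, 63, 61, 32, 39, 28, 27, 58, 48]
  18 vs larger child 70 at index 1, swap → [70, 18, 53, 63, 61, 32, 39, 28, 27, 58, 48]
  18 vs larger child 63 at index 3, swap → [70, 63, 53, 18, 61, 32, 39, 28, 27, 58, 48]
  18 vs larger child 28 at index 7, swap → [70, 63, 53, 28, 61, 32, 39, 18, 27, 58, 48]

[70, 63, 53, 28, 61, 32, 39, 18, 27, 58, 48]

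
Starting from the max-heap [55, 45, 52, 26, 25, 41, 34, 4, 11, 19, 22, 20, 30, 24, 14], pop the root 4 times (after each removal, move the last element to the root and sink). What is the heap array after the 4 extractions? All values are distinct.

extract-max #1 returns 55:
  remove root 55; move last element 14 to root → [14, 45, 52, 26, 25, 41, 34, 4, 11, 19, 22, 20, 30, 24]
  14 vs larger child 52 at index 2, swap → [52, 45, 14, 26, 25, 41, 34, 4, 11, 19, 22, 20, 30, 24]
  14 vs larger child 41 at index 5, swap → [52, 45, 41, 26, 25, 14, 34, 4, 11, 19, 22, 20, 30, 24]
  14 vs larger child 30 at index 12, swap → [52, 45, 41, 26, 25, 30, 34, 4, 11, 19, 22, 20, 14, 24]
extract-max #2 returns 52:
  remove root 52; move last element 24 to root → [24, 45, 41, 26, 25, 30, 34, 4, 11, 19, 22, 20, 14]
  24 vs larger child 45 at index 1, swap → [45, 24, 41, 26, 25, 30, 34, 4, 11, 19, 22, 20, 14]
  24 vs larger child 26 at index 3, swap → [45, 26, 41, 24, 25, 30, 34, 4, 11, 19, 22, 20, 14]
extract-max #3 returns 45:
  remove root 45; move last element 14 to root → [14, 26, 41, 24, 25, 30, 34, 4, 11, 19, 22, 20]
  14 vs larger child 41 at index 2, swap → [41, 26, 14, 24, 25, 30, 34, 4, 11, 19, 22, 20]
  14 vs larger child 34 at index 6, swap → [41, 26, 34, 24, 25, 30, 14, 4, 11, 19, 22, 20]
extract-max #4 returns 41:
  remove root 41; move last element 20 to root → [20, 26, 34, 24, 25, 30, 14, 4, 11, 19, 22]
  20 vs larger child 34 at index 2, swap → [34, 26, 20, 24, 25, 30, 14, 4, 11, 19, 22]
  20 vs larger child 30 at index 5, swap → [34, 26, 30, 24, 25, 20, 14, 4, 11, 19, 22]

[34, 26, 30, 24, 25, 20, 14, 4, 11, 19, 22]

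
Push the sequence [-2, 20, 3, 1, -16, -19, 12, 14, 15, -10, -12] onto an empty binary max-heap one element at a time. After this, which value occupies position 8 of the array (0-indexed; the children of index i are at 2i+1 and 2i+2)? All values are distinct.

1

Insert -2:
  append -2 at index 0 → [-2] (no swap needed)
Insert 20:
  append 20 at index 1 → [-2, 20]
  20 > parent -2 at index 0, swap → [20, -2]
Insert 3:
  append 3 at index 2 → [20, -2, 3] (no swap needed)
Insert 1:
  append 1 at index 3 → [20, -2, 3, 1]
  1 > parent -2 at index 1, swap → [20, 1, 3, -2]
Insert -16:
  append -16 at index 4 → [20, 1, 3, -2, -16] (no swap needed)
Insert -19:
  append -19 at index 5 → [20, 1, 3, -2, -16, -19] (no swap needed)
Insert 12:
  append 12 at index 6 → [20, 1, 3, -2, -16, -19, 12]
  12 > parent 3 at index 2, swap → [20, 1, 12, -2, -16, -19, 3]
Insert 14:
  append 14 at index 7 → [20, 1, 12, -2, -16, -19, 3, 14]
  14 > parent -2 at index 3, swap → [20, 1, 12, 14, -16, -19, 3, -2]
  14 > parent 1 at index 1, swap → [20, 14, 12, 1, -16, -19, 3, -2]
Insert 15:
  append 15 at index 8 → [20, 14, 12, 1, -16, -19, 3, -2, 15]
  15 > parent 1 at index 3, swap → [20, 14, 12, 15, -16, -19, 3, -2, 1]
  15 > parent 14 at index 1, swap → [20, 15, 12, 14, -16, -19, 3, -2, 1]
Insert -10:
  append -10 at index 9 → [20, 15, 12, 14, -16, -19, 3, -2, 1, -10]
  -10 > parent -16 at index 4, swap → [20, 15, 12, 14, -10, -19, 3, -2, 1, -16]
Insert -12:
  append -12 at index 10 → [20, 15, 12, 14, -10, -19, 3, -2, 1, -16, -12] (no swap needed)
resulting array: [20, 15, 12, 14, -10, -19, 3, -2, 1, -16, -12]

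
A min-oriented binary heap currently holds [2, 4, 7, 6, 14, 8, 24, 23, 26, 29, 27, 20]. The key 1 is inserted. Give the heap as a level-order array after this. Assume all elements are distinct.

[1, 4, 2, 6, 14, 7, 24, 23, 26, 29, 27, 20, 8]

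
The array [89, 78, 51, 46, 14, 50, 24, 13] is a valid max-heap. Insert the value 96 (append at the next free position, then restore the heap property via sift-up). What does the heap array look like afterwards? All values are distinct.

[96, 89, 51, 78, 14, 50, 24, 13, 46]

append 96 at index 8 → [89, 78, 51, 46, 14, 50, 24, 13, 96]
96 > parent 46 at index 3, swap → [89, 78, 51, 96, 14, 50, 24, 13, 46]
96 > parent 78 at index 1, swap → [89, 96, 51, 78, 14, 50, 24, 13, 46]
96 > parent 89 at index 0, swap → [96, 89, 51, 78, 14, 50, 24, 13, 46]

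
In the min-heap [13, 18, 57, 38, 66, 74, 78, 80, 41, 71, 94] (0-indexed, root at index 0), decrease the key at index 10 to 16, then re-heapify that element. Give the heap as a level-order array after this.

set index 10 from 94 to 16 → [13, 18, 57, 38, 66, 74, 78, 80, 41, 71, 16]
16 < parent 66 at index 4, swap → [13, 18, 57, 38, 16, 74, 78, 80, 41, 71, 66]
16 < parent 18 at index 1, swap → [13, 16, 57, 38, 18, 74, 78, 80, 41, 71, 66]

[13, 16, 57, 38, 18, 74, 78, 80, 41, 71, 66]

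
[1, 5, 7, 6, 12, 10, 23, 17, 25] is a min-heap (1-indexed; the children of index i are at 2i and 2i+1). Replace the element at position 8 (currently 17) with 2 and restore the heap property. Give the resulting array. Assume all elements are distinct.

[1, 2, 7, 5, 12, 10, 23, 6, 25]

set index 8 from 17 to 2 → [1, 5, 7, 6, 12, 10, 23, 2, 25]
2 < parent 6 at index 4, swap → [1, 5, 7, 2, 12, 10, 23, 6, 25]
2 < parent 5 at index 2, swap → [1, 2, 7, 5, 12, 10, 23, 6, 25]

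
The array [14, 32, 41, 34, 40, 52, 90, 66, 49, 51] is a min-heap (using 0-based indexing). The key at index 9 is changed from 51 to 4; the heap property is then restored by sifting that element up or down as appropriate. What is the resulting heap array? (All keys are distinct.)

[4, 14, 41, 34, 32, 52, 90, 66, 49, 40]

set index 9 from 51 to 4 → [14, 32, 41, 34, 40, 52, 90, 66, 49, 4]
4 < parent 40 at index 4, swap → [14, 32, 41, 34, 4, 52, 90, 66, 49, 40]
4 < parent 32 at index 1, swap → [14, 4, 41, 34, 32, 52, 90, 66, 49, 40]
4 < parent 14 at index 0, swap → [4, 14, 41, 34, 32, 52, 90, 66, 49, 40]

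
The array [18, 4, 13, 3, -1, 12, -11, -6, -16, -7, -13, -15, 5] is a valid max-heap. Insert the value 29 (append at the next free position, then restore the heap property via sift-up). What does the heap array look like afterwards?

append 29 at index 13 → [18, 4, 13, 3, -1, 12, -11, -6, -16, -7, -13, -15, 5, 29]
29 > parent -11 at index 6, swap → [18, 4, 13, 3, -1, 12, 29, -6, -16, -7, -13, -15, 5, -11]
29 > parent 13 at index 2, swap → [18, 4, 29, 3, -1, 12, 13, -6, -16, -7, -13, -15, 5, -11]
29 > parent 18 at index 0, swap → [29, 4, 18, 3, -1, 12, 13, -6, -16, -7, -13, -15, 5, -11]

[29, 4, 18, 3, -1, 12, 13, -6, -16, -7, -13, -15, 5, -11]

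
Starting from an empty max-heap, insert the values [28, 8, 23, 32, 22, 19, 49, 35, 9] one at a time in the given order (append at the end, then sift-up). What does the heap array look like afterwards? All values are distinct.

[49, 35, 32, 28, 22, 19, 23, 8, 9]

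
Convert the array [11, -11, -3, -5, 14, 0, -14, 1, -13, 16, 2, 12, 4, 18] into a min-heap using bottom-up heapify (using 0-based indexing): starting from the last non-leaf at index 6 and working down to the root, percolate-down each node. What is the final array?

[-14, -13, -3, -11, 2, 0, 11, 1, -5, 16, 14, 12, 4, 18]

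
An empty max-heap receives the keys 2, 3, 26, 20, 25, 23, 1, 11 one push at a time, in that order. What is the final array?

[26, 25, 23, 11, 20, 3, 1, 2]

Insert 2:
  append 2 at index 0 → [2] (no swap needed)
Insert 3:
  append 3 at index 1 → [2, 3]
  3 > parent 2 at index 0, swap → [3, 2]
Insert 26:
  append 26 at index 2 → [3, 2, 26]
  26 > parent 3 at index 0, swap → [26, 2, 3]
Insert 20:
  append 20 at index 3 → [26, 2, 3, 20]
  20 > parent 2 at index 1, swap → [26, 20, 3, 2]
Insert 25:
  append 25 at index 4 → [26, 20, 3, 2, 25]
  25 > parent 20 at index 1, swap → [26, 25, 3, 2, 20]
Insert 23:
  append 23 at index 5 → [26, 25, 3, 2, 20, 23]
  23 > parent 3 at index 2, swap → [26, 25, 23, 2, 20, 3]
Insert 1:
  append 1 at index 6 → [26, 25, 23, 2, 20, 3, 1] (no swap needed)
Insert 11:
  append 11 at index 7 → [26, 25, 23, 2, 20, 3, 1, 11]
  11 > parent 2 at index 3, swap → [26, 25, 23, 11, 20, 3, 1, 2]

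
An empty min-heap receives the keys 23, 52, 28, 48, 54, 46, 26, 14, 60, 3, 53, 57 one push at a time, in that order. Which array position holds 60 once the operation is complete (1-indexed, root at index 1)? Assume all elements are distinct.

Insert 23:
  append 23 at index 1 → [23] (no swap needed)
Insert 52:
  append 52 at index 2 → [23, 52] (no swap needed)
Insert 28:
  append 28 at index 3 → [23, 52, 28] (no swap needed)
Insert 48:
  append 48 at index 4 → [23, 52, 28, 48]
  48 < parent 52 at index 2, swap → [23, 48, 28, 52]
Insert 54:
  append 54 at index 5 → [23, 48, 28, 52, 54] (no swap needed)
Insert 46:
  append 46 at index 6 → [23, 48, 28, 52, 54, 46] (no swap needed)
Insert 26:
  append 26 at index 7 → [23, 48, 28, 52, 54, 46, 26]
  26 < parent 28 at index 3, swap → [23, 48, 26, 52, 54, 46, 28]
Insert 14:
  append 14 at index 8 → [23, 48, 26, 52, 54, 46, 28, 14]
  14 < parent 52 at index 4, swap → [23, 48, 26, 14, 54, 46, 28, 52]
  14 < parent 48 at index 2, swap → [23, 14, 26, 48, 54, 46, 28, 52]
  14 < parent 23 at index 1, swap → [14, 23, 26, 48, 54, 46, 28, 52]
Insert 60:
  append 60 at index 9 → [14, 23, 26, 48, 54, 46, 28, 52, 60] (no swap needed)
Insert 3:
  append 3 at index 10 → [14, 23, 26, 48, 54, 46, 28, 52, 60, 3]
  3 < parent 54 at index 5, swap → [14, 23, 26, 48, 3, 46, 28, 52, 60, 54]
  3 < parent 23 at index 2, swap → [14, 3, 26, 48, 23, 46, 28, 52, 60, 54]
  3 < parent 14 at index 1, swap → [3, 14, 26, 48, 23, 46, 28, 52, 60, 54]
Insert 53:
  append 53 at index 11 → [3, 14, 26, 48, 23, 46, 28, 52, 60, 54, 53] (no swap needed)
Insert 57:
  append 57 at index 12 → [3, 14, 26, 48, 23, 46, 28, 52, 60, 54, 53, 57] (no swap needed)
resulting array: [3, 14, 26, 48, 23, 46, 28, 52, 60, 54, 53, 57]

9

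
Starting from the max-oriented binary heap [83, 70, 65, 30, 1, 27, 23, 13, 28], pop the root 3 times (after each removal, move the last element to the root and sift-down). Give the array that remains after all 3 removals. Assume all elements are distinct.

extract-max #1 returns 83:
  remove root 83; move last element 28 to root → [28, 70, 65, 30, 1, 27, 23, 13]
  28 vs larger child 70 at index 1, swap → [70, 28, 65, 30, 1, 27, 23, 13]
  28 vs larger child 30 at index 3, swap → [70, 30, 65, 28, 1, 27, 23, 13]
extract-max #2 returns 70:
  remove root 70; move last element 13 to root → [13, 30, 65, 28, 1, 27, 23]
  13 vs larger child 65 at index 2, swap → [65, 30, 13, 28, 1, 27, 23]
  13 vs larger child 27 at index 5, swap → [65, 30, 27, 28, 1, 13, 23]
extract-max #3 returns 65:
  remove root 65; move last element 23 to root → [23, 30, 27, 28, 1, 13]
  23 vs larger child 30 at index 1, swap → [30, 23, 27, 28, 1, 13]
  23 vs larger child 28 at index 3, swap → [30, 28, 27, 23, 1, 13]

[30, 28, 27, 23, 1, 13]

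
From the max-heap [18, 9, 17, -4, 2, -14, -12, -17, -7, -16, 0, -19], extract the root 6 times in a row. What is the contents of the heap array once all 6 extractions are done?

[-7, -16, -12, -17, -19, -14]

extract-max #1 returns 18:
  remove root 18; move last element -19 to root → [-19, 9, 17, -4, 2, -14, -12, -17, -7, -16, 0]
  -19 vs larger child 17 at index 2, swap → [17, 9, -19, -4, 2, -14, -12, -17, -7, -16, 0]
  -19 vs larger child -12 at index 6, swap → [17, 9, -12, -4, 2, -14, -19, -17, -7, -16, 0]
extract-max #2 returns 17:
  remove root 17; move last element 0 to root → [0, 9, -12, -4, 2, -14, -19, -17, -7, -16]
  0 vs larger child 9 at index 1, swap → [9, 0, -12, -4, 2, -14, -19, -17, -7, -16]
  0 vs larger child 2 at index 4, swap → [9, 2, -12, -4, 0, -14, -19, -17, -7, -16]
extract-max #3 returns 9:
  remove root 9; move last element -16 to root → [-16, 2, -12, -4, 0, -14, -19, -17, -7]
  -16 vs larger child 2 at index 1, swap → [2, -16, -12, -4, 0, -14, -19, -17, -7]
  -16 vs larger child 0 at index 4, swap → [2, 0, -12, -4, -16, -14, -19, -17, -7]
extract-max #4 returns 2:
  remove root 2; move last element -7 to root → [-7, 0, -12, -4, -16, -14, -19, -17]
  -7 vs larger child 0 at index 1, swap → [0, -7, -12, -4, -16, -14, -19, -17]
  -7 vs larger child -4 at index 3, swap → [0, -4, -12, -7, -16, -14, -19, -17]
extract-max #5 returns 0:
  remove root 0; move last element -17 to root → [-17, -4, -12, -7, -16, -14, -19]
  -17 vs larger child -4 at index 1, swap → [-4, -17, -12, -7, -16, -14, -19]
  -17 vs larger child -7 at index 3, swap → [-4, -7, -12, -17, -16, -14, -19]
extract-max #6 returns -4:
  remove root -4; move last element -19 to root → [-19, -7, -12, -17, -16, -14]
  -19 vs larger child -7 at index 1, swap → [-7, -19, -12, -17, -16, -14]
  -19 vs larger child -16 at index 4, swap → [-7, -16, -12, -17, -19, -14]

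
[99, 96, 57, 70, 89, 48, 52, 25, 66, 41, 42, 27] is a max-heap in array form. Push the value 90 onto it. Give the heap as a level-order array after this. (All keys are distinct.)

[99, 96, 90, 70, 89, 57, 52, 25, 66, 41, 42, 27, 48]

append 90 at index 12 → [99, 96, 57, 70, 89, 48, 52, 25, 66, 41, 42, 27, 90]
90 > parent 48 at index 5, swap → [99, 96, 57, 70, 89, 90, 52, 25, 66, 41, 42, 27, 48]
90 > parent 57 at index 2, swap → [99, 96, 90, 70, 89, 57, 52, 25, 66, 41, 42, 27, 48]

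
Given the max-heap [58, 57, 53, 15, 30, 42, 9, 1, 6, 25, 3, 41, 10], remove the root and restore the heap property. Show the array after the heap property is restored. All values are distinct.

[57, 30, 53, 15, 25, 42, 9, 1, 6, 10, 3, 41]

remove root 58; move last element 10 to root → [10, 57, 53, 15, 30, 42, 9, 1, 6, 25, 3, 41]
10 vs larger child 57 at index 1, swap → [57, 10, 53, 15, 30, 42, 9, 1, 6, 25, 3, 41]
10 vs larger child 30 at index 4, swap → [57, 30, 53, 15, 10, 42, 9, 1, 6, 25, 3, 41]
10 vs larger child 25 at index 9, swap → [57, 30, 53, 15, 25, 42, 9, 1, 6, 10, 3, 41]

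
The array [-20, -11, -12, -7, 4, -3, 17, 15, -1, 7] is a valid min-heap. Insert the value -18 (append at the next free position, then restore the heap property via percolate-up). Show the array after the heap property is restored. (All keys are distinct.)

append -18 at index 10 → [-20, -11, -12, -7, 4, -3, 17, 15, -1, 7, -18]
-18 < parent 4 at index 4, swap → [-20, -11, -12, -7, -18, -3, 17, 15, -1, 7, 4]
-18 < parent -11 at index 1, swap → [-20, -18, -12, -7, -11, -3, 17, 15, -1, 7, 4]

[-20, -18, -12, -7, -11, -3, 17, 15, -1, 7, 4]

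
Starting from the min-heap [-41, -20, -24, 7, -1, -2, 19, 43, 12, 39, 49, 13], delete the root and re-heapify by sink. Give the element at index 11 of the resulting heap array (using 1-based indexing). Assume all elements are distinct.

remove root -41; move last element 13 to root → [13, -20, -24, 7, -1, -2, 19, 43, 12, 39, 49]
13 vs smaller child -24 at index 3, swap → [-24, -20, 13, 7, -1, -2, 19, 43, 12, 39, 49]
13 vs smaller child -2 at index 6, swap → [-24, -20, -2, 7, -1, 13, 19, 43, 12, 39, 49]
resulting array: [-24, -20, -2, 7, -1, 13, 19, 43, 12, 39, 49]

49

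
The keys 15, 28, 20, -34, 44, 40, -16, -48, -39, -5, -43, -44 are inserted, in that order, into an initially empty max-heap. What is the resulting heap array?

Insert 15:
  append 15 at index 0 → [15] (no swap needed)
Insert 28:
  append 28 at index 1 → [15, 28]
  28 > parent 15 at index 0, swap → [28, 15]
Insert 20:
  append 20 at index 2 → [28, 15, 20] (no swap needed)
Insert -34:
  append -34 at index 3 → [28, 15, 20, -34] (no swap needed)
Insert 44:
  append 44 at index 4 → [28, 15, 20, -34, 44]
  44 > parent 15 at index 1, swap → [28, 44, 20, -34, 15]
  44 > parent 28 at index 0, swap → [44, 28, 20, -34, 15]
Insert 40:
  append 40 at index 5 → [44, 28, 20, -34, 15, 40]
  40 > parent 20 at index 2, swap → [44, 28, 40, -34, 15, 20]
Insert -16:
  append -16 at index 6 → [44, 28, 40, -34, 15, 20, -16] (no swap needed)
Insert -48:
  append -48 at index 7 → [44, 28, 40, -34, 15, 20, -16, -48] (no swap needed)
Insert -39:
  append -39 at index 8 → [44, 28, 40, -34, 15, 20, -16, -48, -39] (no swap needed)
Insert -5:
  append -5 at index 9 → [44, 28, 40, -34, 15, 20, -16, -48, -39, -5] (no swap needed)
Insert -43:
  append -43 at index 10 → [44, 28, 40, -34, 15, 20, -16, -48, -39, -5, -43] (no swap needed)
Insert -44:
  append -44 at index 11 → [44, 28, 40, -34, 15, 20, -16, -48, -39, -5, -43, -44] (no swap needed)

[44, 28, 40, -34, 15, 20, -16, -48, -39, -5, -43, -44]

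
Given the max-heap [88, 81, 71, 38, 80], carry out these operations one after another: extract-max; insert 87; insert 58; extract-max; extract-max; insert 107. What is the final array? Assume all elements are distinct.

extract-max → returns 88:
  remove root 88; move last element 80 to root → [80, 81, 71, 38]
  80 vs larger child 81 at index 1, swap → [81, 80, 71, 38]
insert 87:
  append 87 at index 4 → [81, 80, 71, 38, 87]
  87 > parent 80 at index 1, swap → [81, 87, 71, 38, 80]
  87 > parent 81 at index 0, swap → [87, 81, 71, 38, 80]
insert 58:
  append 58 at index 5 → [87, 81, 71, 38, 80, 58] (no swap needed)
extract-max → returns 87:
  remove root 87; move last element 58 to root → [58, 81, 71, 38, 80]
  58 vs larger child 81 at index 1, swap → [81, 58, 71, 38, 80]
  58 vs larger child 80 at index 4, swap → [81, 80, 71, 38, 58]
extract-max → returns 81:
  remove root 81; move last element 58 to root → [58, 80, 71, 38]
  58 vs larger child 80 at index 1, swap → [80, 58, 71, 38]
insert 107:
  append 107 at index 4 → [80, 58, 71, 38, 107]
  107 > parent 58 at index 1, swap → [80, 107, 71, 38, 58]
  107 > parent 80 at index 0, swap → [107, 80, 71, 38, 58]

[107, 80, 71, 38, 58]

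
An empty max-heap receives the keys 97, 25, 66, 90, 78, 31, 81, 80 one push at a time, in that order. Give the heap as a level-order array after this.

Insert 97:
  append 97 at index 0 → [97] (no swap needed)
Insert 25:
  append 25 at index 1 → [97, 25] (no swap needed)
Insert 66:
  append 66 at index 2 → [97, 25, 66] (no swap needed)
Insert 90:
  append 90 at index 3 → [97, 25, 66, 90]
  90 > parent 25 at index 1, swap → [97, 90, 66, 25]
Insert 78:
  append 78 at index 4 → [97, 90, 66, 25, 78] (no swap needed)
Insert 31:
  append 31 at index 5 → [97, 90, 66, 25, 78, 31] (no swap needed)
Insert 81:
  append 81 at index 6 → [97, 90, 66, 25, 78, 31, 81]
  81 > parent 66 at index 2, swap → [97, 90, 81, 25, 78, 31, 66]
Insert 80:
  append 80 at index 7 → [97, 90, 81, 25, 78, 31, 66, 80]
  80 > parent 25 at index 3, swap → [97, 90, 81, 80, 78, 31, 66, 25]

[97, 90, 81, 80, 78, 31, 66, 25]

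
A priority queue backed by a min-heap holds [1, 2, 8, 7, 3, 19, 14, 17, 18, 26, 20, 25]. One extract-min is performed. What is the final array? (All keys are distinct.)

[2, 3, 8, 7, 20, 19, 14, 17, 18, 26, 25]

remove root 1; move last element 25 to root → [25, 2, 8, 7, 3, 19, 14, 17, 18, 26, 20]
25 vs smaller child 2 at index 1, swap → [2, 25, 8, 7, 3, 19, 14, 17, 18, 26, 20]
25 vs smaller child 3 at index 4, swap → [2, 3, 8, 7, 25, 19, 14, 17, 18, 26, 20]
25 vs smaller child 20 at index 10, swap → [2, 3, 8, 7, 20, 19, 14, 17, 18, 26, 25]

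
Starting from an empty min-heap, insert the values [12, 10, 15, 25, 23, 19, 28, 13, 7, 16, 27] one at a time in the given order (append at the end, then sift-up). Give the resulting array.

[7, 10, 15, 12, 16, 19, 28, 25, 13, 23, 27]

Insert 12:
  append 12 at index 0 → [12] (no swap needed)
Insert 10:
  append 10 at index 1 → [12, 10]
  10 < parent 12 at index 0, swap → [10, 12]
Insert 15:
  append 15 at index 2 → [10, 12, 15] (no swap needed)
Insert 25:
  append 25 at index 3 → [10, 12, 15, 25] (no swap needed)
Insert 23:
  append 23 at index 4 → [10, 12, 15, 25, 23] (no swap needed)
Insert 19:
  append 19 at index 5 → [10, 12, 15, 25, 23, 19] (no swap needed)
Insert 28:
  append 28 at index 6 → [10, 12, 15, 25, 23, 19, 28] (no swap needed)
Insert 13:
  append 13 at index 7 → [10, 12, 15, 25, 23, 19, 28, 13]
  13 < parent 25 at index 3, swap → [10, 12, 15, 13, 23, 19, 28, 25]
Insert 7:
  append 7 at index 8 → [10, 12, 15, 13, 23, 19, 28, 25, 7]
  7 < parent 13 at index 3, swap → [10, 12, 15, 7, 23, 19, 28, 25, 13]
  7 < parent 12 at index 1, swap → [10, 7, 15, 12, 23, 19, 28, 25, 13]
  7 < parent 10 at index 0, swap → [7, 10, 15, 12, 23, 19, 28, 25, 13]
Insert 16:
  append 16 at index 9 → [7, 10, 15, 12, 23, 19, 28, 25, 13, 16]
  16 < parent 23 at index 4, swap → [7, 10, 15, 12, 16, 19, 28, 25, 13, 23]
Insert 27:
  append 27 at index 10 → [7, 10, 15, 12, 16, 19, 28, 25, 13, 23, 27] (no swap needed)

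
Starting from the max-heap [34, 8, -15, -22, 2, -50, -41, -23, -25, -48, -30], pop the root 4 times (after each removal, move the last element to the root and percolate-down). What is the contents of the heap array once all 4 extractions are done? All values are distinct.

extract-max #1 returns 34:
  remove root 34; move last element -30 to root → [-30, 8, -15, -22, 2, -50, -41, -23, -25, -48]
  -30 vs larger child 8 at index 1, swap → [8, -30, -15, -22, 2, -50, -41, -23, -25, -48]
  -30 vs larger child 2 at index 4, swap → [8, 2, -15, -22, -30, -50, -41, -23, -25, -48]
extract-max #2 returns 8:
  remove root 8; move last element -48 to root → [-48, 2, -15, -22, -30, -50, -41, -23, -25]
  -48 vs larger child 2 at index 1, swap → [2, -48, -15, -22, -30, -50, -41, -23, -25]
  -48 vs larger child -22 at index 3, swap → [2, -22, -15, -48, -30, -50, -41, -23, -25]
  -48 vs larger child -23 at index 7, swap → [2, -22, -15, -23, -30, -50, -41, -48, -25]
extract-max #3 returns 2:
  remove root 2; move last element -25 to root → [-25, -22, -15, -23, -30, -50, -41, -48]
  -25 vs larger child -15 at index 2, swap → [-15, -22, -25, -23, -30, -50, -41, -48]
extract-max #4 returns -15:
  remove root -15; move last element -48 to root → [-48, -22, -25, -23, -30, -50, -41]
  -48 vs larger child -22 at index 1, swap → [-22, -48, -25, -23, -30, -50, -41]
  -48 vs larger child -23 at index 3, swap → [-22, -23, -25, -48, -30, -50, -41]

[-22, -23, -25, -48, -30, -50, -41]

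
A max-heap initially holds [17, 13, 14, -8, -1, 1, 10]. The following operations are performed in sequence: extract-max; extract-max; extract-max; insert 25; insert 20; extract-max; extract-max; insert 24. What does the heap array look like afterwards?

[24, 10, -1, -8, 1]

extract-max → returns 17:
  remove root 17; move last element 10 to root → [10, 13, 14, -8, -1, 1]
  10 vs larger child 14 at index 2, swap → [14, 13, 10, -8, -1, 1]
extract-max → returns 14:
  remove root 14; move last element 1 to root → [1, 13, 10, -8, -1]
  1 vs larger child 13 at index 1, swap → [13, 1, 10, -8, -1]
extract-max → returns 13:
  remove root 13; move last element -1 to root → [-1, 1, 10, -8]
  -1 vs larger child 10 at index 2, swap → [10, 1, -1, -8]
insert 25:
  append 25 at index 4 → [10, 1, -1, -8, 25]
  25 > parent 1 at index 1, swap → [10, 25, -1, -8, 1]
  25 > parent 10 at index 0, swap → [25, 10, -1, -8, 1]
insert 20:
  append 20 at index 5 → [25, 10, -1, -8, 1, 20]
  20 > parent -1 at index 2, swap → [25, 10, 20, -8, 1, -1]
extract-max → returns 25:
  remove root 25; move last element -1 to root → [-1, 10, 20, -8, 1]
  -1 vs larger child 20 at index 2, swap → [20, 10, -1, -8, 1]
extract-max → returns 20:
  remove root 20; move last element 1 to root → [1, 10, -1, -8]
  1 vs larger child 10 at index 1, swap → [10, 1, -1, -8]
insert 24:
  append 24 at index 4 → [10, 1, -1, -8, 24]
  24 > parent 1 at index 1, swap → [10, 24, -1, -8, 1]
  24 > parent 10 at index 0, swap → [24, 10, -1, -8, 1]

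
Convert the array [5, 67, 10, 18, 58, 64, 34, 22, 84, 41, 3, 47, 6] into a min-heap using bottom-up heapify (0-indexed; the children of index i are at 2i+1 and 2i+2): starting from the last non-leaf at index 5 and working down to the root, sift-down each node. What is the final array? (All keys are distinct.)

[3, 5, 6, 18, 41, 10, 34, 22, 84, 67, 58, 47, 64]

sift down from index 5:
  64 vs smaller child 6 at index 12, swap → [5, 67, 10, 18, 58, 6, 34, 22, 84, 41, 3, 47, 64]
sift down from index 4:
  58 vs smaller child 3 at index 10, swap → [5, 67, 10, 18, 3, 6, 34, 22, 84, 41, 58, 47, 64]
sift down from index 3: already satisfies heap property
sift down from index 2:
  10 vs smaller child 6 at index 5, swap → [5, 67, 6, 18, 3, 10, 34, 22, 84, 41, 58, 47, 64]
sift down from index 1:
  67 vs smaller child 3 at index 4, swap → [5, 3, 6, 18, 67, 10, 34, 22, 84, 41, 58, 47, 64]
  67 vs smaller child 41 at index 9, swap → [5, 3, 6, 18, 41, 10, 34, 22, 84, 67, 58, 47, 64]
sift down from index 0:
  5 vs smaller child 3 at index 1, swap → [3, 5, 6, 18, 41, 10, 34, 22, 84, 67, 58, 47, 64]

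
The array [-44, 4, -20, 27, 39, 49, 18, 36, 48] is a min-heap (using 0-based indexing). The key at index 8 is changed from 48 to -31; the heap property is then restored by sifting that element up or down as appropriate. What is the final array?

set index 8 from 48 to -31 → [-44, 4, -20, 27, 39, 49, 18, 36, -31]
-31 < parent 27 at index 3, swap → [-44, 4, -20, -31, 39, 49, 18, 36, 27]
-31 < parent 4 at index 1, swap → [-44, -31, -20, 4, 39, 49, 18, 36, 27]

[-44, -31, -20, 4, 39, 49, 18, 36, 27]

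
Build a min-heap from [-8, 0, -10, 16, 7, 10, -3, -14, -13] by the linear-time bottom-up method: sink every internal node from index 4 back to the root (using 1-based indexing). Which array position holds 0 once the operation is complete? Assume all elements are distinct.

9

sift down from index 4:
  16 vs smaller child -14 at index 8, swap → [-8, 0, -10, -14, 7, 10, -3, 16, -13]
sift down from index 3: already satisfies heap property
sift down from index 2:
  0 vs smaller child -14 at index 4, swap → [-8, -14, -10, 0, 7, 10, -3, 16, -13]
  0 vs smaller child -13 at index 9, swap → [-8, -14, -10, -13, 7, 10, -3, 16, 0]
sift down from index 1:
  -8 vs smaller child -14 at index 2, swap → [-14, -8, -10, -13, 7, 10, -3, 16, 0]
  -8 vs smaller child -13 at index 4, swap → [-14, -13, -10, -8, 7, 10, -3, 16, 0]
resulting array: [-14, -13, -10, -8, 7, 10, -3, 16, 0]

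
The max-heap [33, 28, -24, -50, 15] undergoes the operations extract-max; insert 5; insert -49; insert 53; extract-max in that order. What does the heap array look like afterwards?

extract-max → returns 33:
  remove root 33; move last element 15 to root → [15, 28, -24, -50]
  15 vs larger child 28 at index 1, swap → [28, 15, -24, -50]
insert 5:
  append 5 at index 4 → [28, 15, -24, -50, 5] (no swap needed)
insert -49:
  append -49 at index 5 → [28, 15, -24, -50, 5, -49] (no swap needed)
insert 53:
  append 53 at index 6 → [28, 15, -24, -50, 5, -49, 53]
  53 > parent -24 at index 2, swap → [28, 15, 53, -50, 5, -49, -24]
  53 > parent 28 at index 0, swap → [53, 15, 28, -50, 5, -49, -24]
extract-max → returns 53:
  remove root 53; move last element -24 to root → [-24, 15, 28, -50, 5, -49]
  -24 vs larger child 28 at index 2, swap → [28, 15, -24, -50, 5, -49]

[28, 15, -24, -50, 5, -49]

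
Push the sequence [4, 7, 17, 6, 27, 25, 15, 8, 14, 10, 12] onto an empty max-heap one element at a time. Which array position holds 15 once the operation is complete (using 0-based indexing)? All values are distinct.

6

Insert 4:
  append 4 at index 0 → [4] (no swap needed)
Insert 7:
  append 7 at index 1 → [4, 7]
  7 > parent 4 at index 0, swap → [7, 4]
Insert 17:
  append 17 at index 2 → [7, 4, 17]
  17 > parent 7 at index 0, swap → [17, 4, 7]
Insert 6:
  append 6 at index 3 → [17, 4, 7, 6]
  6 > parent 4 at index 1, swap → [17, 6, 7, 4]
Insert 27:
  append 27 at index 4 → [17, 6, 7, 4, 27]
  27 > parent 6 at index 1, swap → [17, 27, 7, 4, 6]
  27 > parent 17 at index 0, swap → [27, 17, 7, 4, 6]
Insert 25:
  append 25 at index 5 → [27, 17, 7, 4, 6, 25]
  25 > parent 7 at index 2, swap → [27, 17, 25, 4, 6, 7]
Insert 15:
  append 15 at index 6 → [27, 17, 25, 4, 6, 7, 15] (no swap needed)
Insert 8:
  append 8 at index 7 → [27, 17, 25, 4, 6, 7, 15, 8]
  8 > parent 4 at index 3, swap → [27, 17, 25, 8, 6, 7, 15, 4]
Insert 14:
  append 14 at index 8 → [27, 17, 25, 8, 6, 7, 15, 4, 14]
  14 > parent 8 at index 3, swap → [27, 17, 25, 14, 6, 7, 15, 4, 8]
Insert 10:
  append 10 at index 9 → [27, 17, 25, 14, 6, 7, 15, 4, 8, 10]
  10 > parent 6 at index 4, swap → [27, 17, 25, 14, 10, 7, 15, 4, 8, 6]
Insert 12:
  append 12 at index 10 → [27, 17, 25, 14, 10, 7, 15, 4, 8, 6, 12]
  12 > parent 10 at index 4, swap → [27, 17, 25, 14, 12, 7, 15, 4, 8, 6, 10]
resulting array: [27, 17, 25, 14, 12, 7, 15, 4, 8, 6, 10]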